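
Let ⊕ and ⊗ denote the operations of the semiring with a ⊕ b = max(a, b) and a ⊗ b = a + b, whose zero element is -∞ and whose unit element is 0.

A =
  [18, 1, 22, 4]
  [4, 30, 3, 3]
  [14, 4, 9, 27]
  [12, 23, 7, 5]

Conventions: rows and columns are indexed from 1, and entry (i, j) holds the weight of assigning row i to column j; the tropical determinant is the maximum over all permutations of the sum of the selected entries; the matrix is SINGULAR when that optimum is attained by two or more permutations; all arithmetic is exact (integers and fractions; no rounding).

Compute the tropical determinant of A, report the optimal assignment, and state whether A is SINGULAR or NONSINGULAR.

σ = (1, 2, 3, 4): 18 + 30 + 9 + 5 = 62
σ = (1, 2, 4, 3): 18 + 30 + 27 + 7 = 82
σ = (1, 3, 2, 4): 18 + 3 + 4 + 5 = 30
σ = (1, 3, 4, 2): 18 + 3 + 27 + 23 = 71
σ = (1, 4, 2, 3): 18 + 3 + 4 + 7 = 32
σ = (1, 4, 3, 2): 18 + 3 + 9 + 23 = 53
σ = (2, 1, 3, 4): 1 + 4 + 9 + 5 = 19
σ = (2, 1, 4, 3): 1 + 4 + 27 + 7 = 39
σ = (2, 3, 1, 4): 1 + 3 + 14 + 5 = 23
σ = (2, 3, 4, 1): 1 + 3 + 27 + 12 = 43
σ = (2, 4, 1, 3): 1 + 3 + 14 + 7 = 25
σ = (2, 4, 3, 1): 1 + 3 + 9 + 12 = 25
σ = (3, 1, 2, 4): 22 + 4 + 4 + 5 = 35
σ = (3, 1, 4, 2): 22 + 4 + 27 + 23 = 76
σ = (3, 2, 1, 4): 22 + 30 + 14 + 5 = 71
σ = (3, 2, 4, 1): 22 + 30 + 27 + 12 = 91
σ = (3, 4, 1, 2): 22 + 3 + 14 + 23 = 62
σ = (3, 4, 2, 1): 22 + 3 + 4 + 12 = 41
σ = (4, 1, 2, 3): 4 + 4 + 4 + 7 = 19
σ = (4, 1, 3, 2): 4 + 4 + 9 + 23 = 40
σ = (4, 2, 1, 3): 4 + 30 + 14 + 7 = 55
σ = (4, 2, 3, 1): 4 + 30 + 9 + 12 = 55
σ = (4, 3, 1, 2): 4 + 3 + 14 + 23 = 44
σ = (4, 3, 2, 1): 4 + 3 + 4 + 12 = 23
Optimal value attained by: σ = (3, 2, 4, 1).
Answer: det⊕(A) = 91; verdict: NONSINGULAR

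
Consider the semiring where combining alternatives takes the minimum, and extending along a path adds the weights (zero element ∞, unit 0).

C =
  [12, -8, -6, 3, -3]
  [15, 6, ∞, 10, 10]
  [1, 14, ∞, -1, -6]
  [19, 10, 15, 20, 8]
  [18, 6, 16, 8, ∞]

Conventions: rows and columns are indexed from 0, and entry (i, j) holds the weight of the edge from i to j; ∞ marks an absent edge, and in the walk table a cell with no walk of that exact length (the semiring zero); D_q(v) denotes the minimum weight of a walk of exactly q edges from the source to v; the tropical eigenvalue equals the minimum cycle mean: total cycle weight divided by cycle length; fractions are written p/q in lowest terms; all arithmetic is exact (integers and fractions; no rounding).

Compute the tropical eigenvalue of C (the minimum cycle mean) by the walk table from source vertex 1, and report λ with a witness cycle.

q=0: [∞, 0, ∞, ∞, ∞]
q=1: [15, 6, ∞, 10, 10]
q=2: [21, 7, 9, 16, 12]
q=3: [10, 13, 15, 8, 3]
q=4: [16, 2, 4, 11, 7]
q=5: [5, 8, 10, 3, -2]
Optimal cycle mean attained by: cycle 0->2->0, total (-6) + 1, length 2.
Answer: λ = -5/2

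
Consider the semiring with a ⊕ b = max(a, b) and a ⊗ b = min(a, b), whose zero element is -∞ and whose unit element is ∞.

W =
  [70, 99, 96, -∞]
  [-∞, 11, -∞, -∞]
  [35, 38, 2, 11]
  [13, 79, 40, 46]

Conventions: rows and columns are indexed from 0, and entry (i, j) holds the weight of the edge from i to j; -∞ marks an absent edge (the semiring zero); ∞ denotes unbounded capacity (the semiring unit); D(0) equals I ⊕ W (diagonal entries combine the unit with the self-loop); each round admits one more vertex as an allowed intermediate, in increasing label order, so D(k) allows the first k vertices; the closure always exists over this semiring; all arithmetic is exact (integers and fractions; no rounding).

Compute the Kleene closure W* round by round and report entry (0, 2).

D(0):
  [∞, 99, 96, -∞]
  [-∞, ∞, -∞, -∞]
  [35, 38, ∞, 11]
  [13, 79, 40, ∞]
D(1):
  [∞, 99, 96, -∞]
  [-∞, ∞, -∞, -∞]
  [35, 38, ∞, 11]
  [13, 79, 40, ∞]
D(2):
  [∞, 99, 96, -∞]
  [-∞, ∞, -∞, -∞]
  [35, 38, ∞, 11]
  [13, 79, 40, ∞]
D(3):
  [∞, 99, 96, 11]
  [-∞, ∞, -∞, -∞]
  [35, 38, ∞, 11]
  [35, 79, 40, ∞]
D(4):
  [∞, 99, 96, 11]
  [-∞, ∞, -∞, -∞]
  [35, 38, ∞, 11]
  [35, 79, 40, ∞]
Answer: W*[0][2] = 96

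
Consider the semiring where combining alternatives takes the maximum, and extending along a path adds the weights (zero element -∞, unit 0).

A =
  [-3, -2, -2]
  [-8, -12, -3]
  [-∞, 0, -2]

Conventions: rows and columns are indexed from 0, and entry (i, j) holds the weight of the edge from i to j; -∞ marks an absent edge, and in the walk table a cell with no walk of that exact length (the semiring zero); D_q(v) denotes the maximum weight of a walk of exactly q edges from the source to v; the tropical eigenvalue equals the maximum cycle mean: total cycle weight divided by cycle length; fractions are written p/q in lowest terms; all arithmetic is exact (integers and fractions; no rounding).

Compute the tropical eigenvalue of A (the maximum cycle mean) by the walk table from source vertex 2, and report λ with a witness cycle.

q=0: [-∞, -∞, 0]
q=1: [-∞, 0, -2]
q=2: [-8, -2, -3]
q=3: [-10, -3, -5]
Optimal cycle mean attained by: cycle 1->2->1, total (-3) + 0, length 2.
Answer: λ = -3/2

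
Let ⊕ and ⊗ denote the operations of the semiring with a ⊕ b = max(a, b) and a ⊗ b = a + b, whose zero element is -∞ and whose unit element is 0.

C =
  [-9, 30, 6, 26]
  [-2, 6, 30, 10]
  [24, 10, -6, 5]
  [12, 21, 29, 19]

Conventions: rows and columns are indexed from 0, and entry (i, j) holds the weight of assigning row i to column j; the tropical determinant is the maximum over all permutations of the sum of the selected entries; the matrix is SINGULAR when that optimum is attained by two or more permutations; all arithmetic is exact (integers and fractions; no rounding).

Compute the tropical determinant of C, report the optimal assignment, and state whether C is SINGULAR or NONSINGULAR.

σ = (0, 1, 2, 3): (-9) + 6 + (-6) + 19 = 10
σ = (0, 1, 3, 2): (-9) + 6 + 5 + 29 = 31
σ = (0, 2, 1, 3): (-9) + 30 + 10 + 19 = 50
σ = (0, 2, 3, 1): (-9) + 30 + 5 + 21 = 47
σ = (0, 3, 1, 2): (-9) + 10 + 10 + 29 = 40
σ = (0, 3, 2, 1): (-9) + 10 + (-6) + 21 = 16
σ = (1, 0, 2, 3): 30 + (-2) + (-6) + 19 = 41
σ = (1, 0, 3, 2): 30 + (-2) + 5 + 29 = 62
σ = (1, 2, 0, 3): 30 + 30 + 24 + 19 = 103
σ = (1, 2, 3, 0): 30 + 30 + 5 + 12 = 77
σ = (1, 3, 0, 2): 30 + 10 + 24 + 29 = 93
σ = (1, 3, 2, 0): 30 + 10 + (-6) + 12 = 46
σ = (2, 0, 1, 3): 6 + (-2) + 10 + 19 = 33
σ = (2, 0, 3, 1): 6 + (-2) + 5 + 21 = 30
σ = (2, 1, 0, 3): 6 + 6 + 24 + 19 = 55
σ = (2, 1, 3, 0): 6 + 6 + 5 + 12 = 29
σ = (2, 3, 0, 1): 6 + 10 + 24 + 21 = 61
σ = (2, 3, 1, 0): 6 + 10 + 10 + 12 = 38
σ = (3, 0, 1, 2): 26 + (-2) + 10 + 29 = 63
σ = (3, 0, 2, 1): 26 + (-2) + (-6) + 21 = 39
σ = (3, 1, 0, 2): 26 + 6 + 24 + 29 = 85
σ = (3, 1, 2, 0): 26 + 6 + (-6) + 12 = 38
σ = (3, 2, 0, 1): 26 + 30 + 24 + 21 = 101
σ = (3, 2, 1, 0): 26 + 30 + 10 + 12 = 78
Optimal value attained by: σ = (1, 2, 0, 3).
Answer: det⊕(C) = 103; verdict: NONSINGULAR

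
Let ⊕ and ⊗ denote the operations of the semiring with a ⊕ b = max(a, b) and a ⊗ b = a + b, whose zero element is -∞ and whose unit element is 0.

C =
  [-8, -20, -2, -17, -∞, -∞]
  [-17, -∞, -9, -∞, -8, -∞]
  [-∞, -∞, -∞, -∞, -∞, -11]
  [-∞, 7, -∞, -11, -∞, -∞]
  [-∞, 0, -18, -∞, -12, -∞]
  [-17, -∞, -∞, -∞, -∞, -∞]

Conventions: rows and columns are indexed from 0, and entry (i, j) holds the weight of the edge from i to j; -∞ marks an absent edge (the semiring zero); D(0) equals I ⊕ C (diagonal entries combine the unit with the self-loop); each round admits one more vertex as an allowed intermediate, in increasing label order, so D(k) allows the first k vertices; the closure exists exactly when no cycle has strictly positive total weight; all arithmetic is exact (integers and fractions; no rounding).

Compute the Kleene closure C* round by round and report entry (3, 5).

D(0):
  [0, -20, -2, -17, -∞, -∞]
  [-17, 0, -9, -∞, -8, -∞]
  [-∞, -∞, 0, -∞, -∞, -11]
  [-∞, 7, -∞, 0, -∞, -∞]
  [-∞, 0, -18, -∞, 0, -∞]
  [-17, -∞, -∞, -∞, -∞, 0]
D(1):
  [0, -20, -2, -17, -∞, -∞]
  [-17, 0, -9, -34, -8, -∞]
  [-∞, -∞, 0, -∞, -∞, -11]
  [-∞, 7, -∞, 0, -∞, -∞]
  [-∞, 0, -18, -∞, 0, -∞]
  [-17, -37, -19, -34, -∞, 0]
D(2):
  [0, -20, -2, -17, -28, -∞]
  [-17, 0, -9, -34, -8, -∞]
  [-∞, -∞, 0, -∞, -∞, -11]
  [-10, 7, -2, 0, -1, -∞]
  [-17, 0, -9, -34, 0, -∞]
  [-17, -37, -19, -34, -45, 0]
D(3):
  [0, -20, -2, -17, -28, -13]
  [-17, 0, -9, -34, -8, -20]
  [-∞, -∞, 0, -∞, -∞, -11]
  [-10, 7, -2, 0, -1, -13]
  [-17, 0, -9, -34, 0, -20]
  [-17, -37, -19, -34, -45, 0]
D(4):
  [0, -10, -2, -17, -18, -13]
  [-17, 0, -9, -34, -8, -20]
  [-∞, -∞, 0, -∞, -∞, -11]
  [-10, 7, -2, 0, -1, -13]
  [-17, 0, -9, -34, 0, -20]
  [-17, -27, -19, -34, -35, 0]
D(5):
  [0, -10, -2, -17, -18, -13]
  [-17, 0, -9, -34, -8, -20]
  [-∞, -∞, 0, -∞, -∞, -11]
  [-10, 7, -2, 0, -1, -13]
  [-17, 0, -9, -34, 0, -20]
  [-17, -27, -19, -34, -35, 0]
D(6):
  [0, -10, -2, -17, -18, -13]
  [-17, 0, -9, -34, -8, -20]
  [-28, -38, 0, -45, -46, -11]
  [-10, 7, -2, 0, -1, -13]
  [-17, 0, -9, -34, 0, -20]
  [-17, -27, -19, -34, -35, 0]
Answer: C*[3][5] = -13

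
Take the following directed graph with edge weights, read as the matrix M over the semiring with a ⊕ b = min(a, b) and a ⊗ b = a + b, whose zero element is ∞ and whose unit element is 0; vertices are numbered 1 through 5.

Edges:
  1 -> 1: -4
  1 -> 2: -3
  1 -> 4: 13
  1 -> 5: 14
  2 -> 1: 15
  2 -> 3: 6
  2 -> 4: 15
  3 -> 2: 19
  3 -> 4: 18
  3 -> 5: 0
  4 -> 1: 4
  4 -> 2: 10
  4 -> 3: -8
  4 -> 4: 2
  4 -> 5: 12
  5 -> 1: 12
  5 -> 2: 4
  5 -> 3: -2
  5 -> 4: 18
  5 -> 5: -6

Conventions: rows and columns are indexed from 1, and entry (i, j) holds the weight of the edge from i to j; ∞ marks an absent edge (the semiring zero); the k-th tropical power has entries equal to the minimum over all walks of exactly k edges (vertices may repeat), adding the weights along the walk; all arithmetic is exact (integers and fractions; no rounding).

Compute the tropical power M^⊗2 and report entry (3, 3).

M^⊗2:
  [-8, -7, 3, 9, 8]
  [11, 12, 7, 17, 6]
  [12, 4, -2, 18, -6]
  [0, 1, -6, 4, -8]
  [6, -2, -8, 12, -12]
Key observation: the optimum is the walk 3->5->3, with weight 0 + (-2) = -2.
Optimal value attained by: walk 3->5->3.
Answer: (M^⊗2)[3][3] = -2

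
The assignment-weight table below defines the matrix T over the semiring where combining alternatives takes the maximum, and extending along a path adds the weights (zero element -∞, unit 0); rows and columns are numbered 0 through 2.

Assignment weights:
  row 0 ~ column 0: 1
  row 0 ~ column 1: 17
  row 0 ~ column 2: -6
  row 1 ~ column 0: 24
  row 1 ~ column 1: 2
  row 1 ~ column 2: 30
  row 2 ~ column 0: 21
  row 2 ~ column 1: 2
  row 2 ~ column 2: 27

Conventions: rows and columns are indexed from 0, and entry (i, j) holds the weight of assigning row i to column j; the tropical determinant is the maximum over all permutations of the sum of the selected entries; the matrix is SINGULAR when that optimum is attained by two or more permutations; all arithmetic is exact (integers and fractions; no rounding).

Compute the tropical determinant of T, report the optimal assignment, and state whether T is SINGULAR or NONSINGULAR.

σ = (0, 1, 2): 1 + 2 + 27 = 30
σ = (0, 2, 1): 1 + 30 + 2 = 33
σ = (1, 0, 2): 17 + 24 + 27 = 68
σ = (1, 2, 0): 17 + 30 + 21 = 68
σ = (2, 0, 1): (-6) + 24 + 2 = 20
σ = (2, 1, 0): (-6) + 2 + 21 = 17
Optimal value attained by: σ = (1, 0, 2).
Answer: det⊕(T) = 68; verdict: SINGULAR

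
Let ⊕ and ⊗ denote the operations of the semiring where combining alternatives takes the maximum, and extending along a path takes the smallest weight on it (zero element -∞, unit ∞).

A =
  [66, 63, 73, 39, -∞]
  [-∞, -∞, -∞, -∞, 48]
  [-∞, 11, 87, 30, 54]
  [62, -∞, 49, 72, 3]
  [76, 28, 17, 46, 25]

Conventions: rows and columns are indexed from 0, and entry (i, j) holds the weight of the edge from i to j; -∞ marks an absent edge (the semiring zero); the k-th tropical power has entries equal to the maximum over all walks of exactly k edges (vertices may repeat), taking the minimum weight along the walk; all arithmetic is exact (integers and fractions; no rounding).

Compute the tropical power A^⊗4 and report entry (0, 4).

A^⊗2:
  [66, 63, 73, 39, 54]
  [48, 28, 17, 46, 25]
  [54, 28, 87, 46, 54]
  [62, 62, 62, 72, 49]
  [66, 63, 73, 46, 28]
A^⊗3:
  [66, 63, 73, 46, 54]
  [48, 48, 48, 46, 28]
  [54, 54, 87, 46, 54]
  [62, 62, 62, 72, 54]
  [66, 63, 73, 46, 54]
A^⊗4:
  [66, 63, 73, 46, 54]
  [48, 48, 48, 46, 48]
  [54, 54, 87, 46, 54]
  [62, 62, 62, 72, 54]
  [66, 63, 73, 46, 54]
Key observation: the optimum is the walk 0->0->0->2->4, with weight 66 min 66 min 73 min 54 = 54.
Optimal value attained by: walk 0->0->0->2->4.
Answer: (A^⊗4)[0][4] = 54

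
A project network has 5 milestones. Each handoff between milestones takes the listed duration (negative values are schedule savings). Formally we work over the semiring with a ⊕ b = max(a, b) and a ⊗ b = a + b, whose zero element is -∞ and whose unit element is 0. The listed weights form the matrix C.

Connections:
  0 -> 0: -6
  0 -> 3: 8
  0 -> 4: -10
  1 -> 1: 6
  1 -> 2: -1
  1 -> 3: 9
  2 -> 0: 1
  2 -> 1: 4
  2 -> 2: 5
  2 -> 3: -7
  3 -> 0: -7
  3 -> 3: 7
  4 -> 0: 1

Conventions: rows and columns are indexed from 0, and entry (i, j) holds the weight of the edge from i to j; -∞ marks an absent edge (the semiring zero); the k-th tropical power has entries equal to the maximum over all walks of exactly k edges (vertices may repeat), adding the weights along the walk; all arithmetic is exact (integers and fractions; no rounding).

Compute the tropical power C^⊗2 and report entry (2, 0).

C^⊗2:
  [1, -∞, -∞, 15, -16]
  [2, 12, 5, 16, -∞]
  [6, 10, 10, 13, -9]
  [0, -∞, -∞, 14, -17]
  [-5, -∞, -∞, 9, -9]
Key observation: the optimum is the walk 2->2->0, with weight 5 + 1 = 6.
Optimal value attained by: walk 2->2->0.
Answer: (C^⊗2)[2][0] = 6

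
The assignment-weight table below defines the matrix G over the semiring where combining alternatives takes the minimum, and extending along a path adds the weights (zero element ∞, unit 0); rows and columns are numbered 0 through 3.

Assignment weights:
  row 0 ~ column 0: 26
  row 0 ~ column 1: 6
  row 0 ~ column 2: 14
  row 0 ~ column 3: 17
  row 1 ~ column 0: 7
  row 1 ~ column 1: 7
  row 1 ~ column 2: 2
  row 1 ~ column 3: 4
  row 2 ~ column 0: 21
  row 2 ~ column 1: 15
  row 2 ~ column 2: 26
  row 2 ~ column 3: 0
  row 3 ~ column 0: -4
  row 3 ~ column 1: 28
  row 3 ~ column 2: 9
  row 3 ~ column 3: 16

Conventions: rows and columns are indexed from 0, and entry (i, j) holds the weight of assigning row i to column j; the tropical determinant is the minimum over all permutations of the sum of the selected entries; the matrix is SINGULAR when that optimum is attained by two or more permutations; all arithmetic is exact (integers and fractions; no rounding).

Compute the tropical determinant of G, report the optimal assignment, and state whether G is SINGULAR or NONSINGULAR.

σ = (0, 1, 2, 3): 26 + 7 + 26 + 16 = 75
σ = (0, 1, 3, 2): 26 + 7 + 0 + 9 = 42
σ = (0, 2, 1, 3): 26 + 2 + 15 + 16 = 59
σ = (0, 2, 3, 1): 26 + 2 + 0 + 28 = 56
σ = (0, 3, 1, 2): 26 + 4 + 15 + 9 = 54
σ = (0, 3, 2, 1): 26 + 4 + 26 + 28 = 84
σ = (1, 0, 2, 3): 6 + 7 + 26 + 16 = 55
σ = (1, 0, 3, 2): 6 + 7 + 0 + 9 = 22
σ = (1, 2, 0, 3): 6 + 2 + 21 + 16 = 45
σ = (1, 2, 3, 0): 6 + 2 + 0 + (-4) = 4
σ = (1, 3, 0, 2): 6 + 4 + 21 + 9 = 40
σ = (1, 3, 2, 0): 6 + 4 + 26 + (-4) = 32
σ = (2, 0, 1, 3): 14 + 7 + 15 + 16 = 52
σ = (2, 0, 3, 1): 14 + 7 + 0 + 28 = 49
σ = (2, 1, 0, 3): 14 + 7 + 21 + 16 = 58
σ = (2, 1, 3, 0): 14 + 7 + 0 + (-4) = 17
σ = (2, 3, 0, 1): 14 + 4 + 21 + 28 = 67
σ = (2, 3, 1, 0): 14 + 4 + 15 + (-4) = 29
σ = (3, 0, 1, 2): 17 + 7 + 15 + 9 = 48
σ = (3, 0, 2, 1): 17 + 7 + 26 + 28 = 78
σ = (3, 1, 0, 2): 17 + 7 + 21 + 9 = 54
σ = (3, 1, 2, 0): 17 + 7 + 26 + (-4) = 46
σ = (3, 2, 0, 1): 17 + 2 + 21 + 28 = 68
σ = (3, 2, 1, 0): 17 + 2 + 15 + (-4) = 30
Optimal value attained by: σ = (1, 2, 3, 0).
Answer: det⊕(G) = 4; verdict: NONSINGULAR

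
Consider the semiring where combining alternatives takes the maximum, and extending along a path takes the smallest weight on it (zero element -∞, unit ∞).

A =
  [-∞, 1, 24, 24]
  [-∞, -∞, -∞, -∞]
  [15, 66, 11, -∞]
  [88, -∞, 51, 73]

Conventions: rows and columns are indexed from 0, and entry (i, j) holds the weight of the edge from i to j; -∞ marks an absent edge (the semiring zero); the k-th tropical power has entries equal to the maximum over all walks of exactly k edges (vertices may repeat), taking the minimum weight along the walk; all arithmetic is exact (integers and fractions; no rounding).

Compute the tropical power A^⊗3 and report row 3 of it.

A^⊗2:
  [24, 24, 24, 24]
  [-∞, -∞, -∞, -∞]
  [11, 11, 15, 15]
  [73, 51, 51, 73]
A^⊗3:
  [24, 24, 24, 24]
  [-∞, -∞, -∞, -∞]
  [15, 15, 15, 15]
  [73, 51, 51, 73]
Answer: row 3 of A^⊗3 = [73, 51, 51, 73]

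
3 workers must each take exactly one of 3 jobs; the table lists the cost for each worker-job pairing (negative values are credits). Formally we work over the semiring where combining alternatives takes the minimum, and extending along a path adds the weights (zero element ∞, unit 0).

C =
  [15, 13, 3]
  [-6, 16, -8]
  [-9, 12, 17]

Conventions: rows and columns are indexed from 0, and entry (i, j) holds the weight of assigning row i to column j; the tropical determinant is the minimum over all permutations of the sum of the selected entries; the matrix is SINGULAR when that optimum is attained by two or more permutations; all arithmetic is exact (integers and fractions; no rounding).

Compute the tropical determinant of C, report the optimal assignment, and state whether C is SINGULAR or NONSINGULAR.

σ = (0, 1, 2): 15 + 16 + 17 = 48
σ = (0, 2, 1): 15 + (-8) + 12 = 19
σ = (1, 0, 2): 13 + (-6) + 17 = 24
σ = (1, 2, 0): 13 + (-8) + (-9) = -4
σ = (2, 0, 1): 3 + (-6) + 12 = 9
σ = (2, 1, 0): 3 + 16 + (-9) = 10
Optimal value attained by: σ = (1, 2, 0).
Answer: det⊕(C) = -4; verdict: NONSINGULAR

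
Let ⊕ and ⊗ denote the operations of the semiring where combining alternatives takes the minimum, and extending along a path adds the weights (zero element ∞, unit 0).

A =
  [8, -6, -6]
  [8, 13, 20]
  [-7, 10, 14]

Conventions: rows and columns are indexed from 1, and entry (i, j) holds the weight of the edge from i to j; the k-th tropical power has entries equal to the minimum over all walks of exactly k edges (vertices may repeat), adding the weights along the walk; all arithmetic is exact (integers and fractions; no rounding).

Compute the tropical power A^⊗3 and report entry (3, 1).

A^⊗2:
  [-13, 2, 2]
  [13, 2, 2]
  [1, -13, -13]
A^⊗3:
  [-5, -19, -19]
  [-5, 7, 7]
  [-20, -5, -5]
Key observation: the optimum is the walk 3->1->3->1, with weight (-7) + (-6) + (-7) = -20.
Optimal value attained by: walk 3->1->3->1.
Answer: (A^⊗3)[3][1] = -20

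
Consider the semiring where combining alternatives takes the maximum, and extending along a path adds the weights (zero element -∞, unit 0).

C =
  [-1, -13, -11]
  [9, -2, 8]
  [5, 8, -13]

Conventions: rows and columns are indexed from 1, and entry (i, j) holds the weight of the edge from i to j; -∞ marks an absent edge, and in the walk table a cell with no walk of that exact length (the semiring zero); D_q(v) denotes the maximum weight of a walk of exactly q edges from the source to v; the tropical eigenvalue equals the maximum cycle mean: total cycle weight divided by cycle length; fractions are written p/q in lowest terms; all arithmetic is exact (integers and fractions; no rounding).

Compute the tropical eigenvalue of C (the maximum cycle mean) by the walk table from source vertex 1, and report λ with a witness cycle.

q=0: [0, -∞, -∞]
q=1: [-1, -13, -11]
q=2: [-2, -3, -5]
q=3: [6, 3, 5]
Optimal cycle mean attained by: cycle 2->3->2, total 8 + 8, length 2.
Answer: λ = 8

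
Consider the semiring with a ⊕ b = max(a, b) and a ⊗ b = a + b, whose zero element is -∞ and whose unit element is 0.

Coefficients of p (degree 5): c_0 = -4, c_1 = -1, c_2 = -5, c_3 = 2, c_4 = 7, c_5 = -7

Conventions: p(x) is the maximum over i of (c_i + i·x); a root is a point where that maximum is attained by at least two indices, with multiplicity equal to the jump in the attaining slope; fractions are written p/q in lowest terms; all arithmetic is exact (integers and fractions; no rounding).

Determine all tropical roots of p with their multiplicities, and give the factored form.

hull edge (i=0, c=-4) to (i=1, c=-1): slope 3, span 1
hull edge (i=1, c=-1) to (i=4, c=7): slope 8/3, span 3
hull edge (i=4, c=7) to (i=5, c=-7): slope -14, span 1
Factored form: p(x) = -7 ⊗ (x ⊕ (-3)) ⊗ (x ⊕ (-8/3)) ⊗ (x ⊕ (-8/3)) ⊗ (x ⊕ (-8/3)) ⊗ (x ⊕ 14)
Answer: roots = -3 (mult 1), -8/3 (mult 3), 14 (mult 1)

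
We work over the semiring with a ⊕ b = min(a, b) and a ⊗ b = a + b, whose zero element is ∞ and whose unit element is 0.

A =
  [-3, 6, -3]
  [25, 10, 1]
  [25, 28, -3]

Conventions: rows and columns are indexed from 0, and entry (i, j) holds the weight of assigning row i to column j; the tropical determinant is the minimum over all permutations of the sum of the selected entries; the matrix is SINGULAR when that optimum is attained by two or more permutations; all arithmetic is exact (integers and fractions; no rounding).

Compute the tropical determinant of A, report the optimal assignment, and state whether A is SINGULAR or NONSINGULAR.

σ = (0, 1, 2): (-3) + 10 + (-3) = 4
σ = (0, 2, 1): (-3) + 1 + 28 = 26
σ = (1, 0, 2): 6 + 25 + (-3) = 28
σ = (1, 2, 0): 6 + 1 + 25 = 32
σ = (2, 0, 1): (-3) + 25 + 28 = 50
σ = (2, 1, 0): (-3) + 10 + 25 = 32
Optimal value attained by: σ = (0, 1, 2).
Answer: det⊕(A) = 4; verdict: NONSINGULAR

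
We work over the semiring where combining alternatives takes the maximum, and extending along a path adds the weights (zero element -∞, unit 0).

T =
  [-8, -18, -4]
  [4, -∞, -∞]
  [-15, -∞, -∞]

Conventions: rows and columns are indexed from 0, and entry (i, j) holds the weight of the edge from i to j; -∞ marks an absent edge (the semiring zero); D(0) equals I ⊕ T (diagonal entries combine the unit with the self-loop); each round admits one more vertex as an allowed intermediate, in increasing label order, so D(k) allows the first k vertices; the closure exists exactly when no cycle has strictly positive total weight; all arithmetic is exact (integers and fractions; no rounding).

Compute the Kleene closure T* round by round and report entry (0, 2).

D(0):
  [0, -18, -4]
  [4, 0, -∞]
  [-15, -∞, 0]
D(1):
  [0, -18, -4]
  [4, 0, 0]
  [-15, -33, 0]
D(2):
  [0, -18, -4]
  [4, 0, 0]
  [-15, -33, 0]
D(3):
  [0, -18, -4]
  [4, 0, 0]
  [-15, -33, 0]
Answer: T*[0][2] = -4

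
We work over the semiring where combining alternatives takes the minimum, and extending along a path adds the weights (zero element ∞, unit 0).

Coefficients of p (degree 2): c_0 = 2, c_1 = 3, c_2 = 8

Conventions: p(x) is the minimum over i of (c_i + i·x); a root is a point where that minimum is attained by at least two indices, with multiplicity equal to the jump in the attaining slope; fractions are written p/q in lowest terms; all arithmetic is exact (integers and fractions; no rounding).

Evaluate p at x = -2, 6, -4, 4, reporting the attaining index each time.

p(-2) = min(2+0·(-2)=2, 3+1·(-2)=1, 8+2·(-2)=4) = 1 (attained by i=1)
p(6) = min(2+0·6=2, 3+1·6=9, 8+2·6=20) = 2 (attained by i=0)
p(-4) = min(2+0·(-4)=2, 3+1·(-4)=-1, 8+2·(-4)=0) = -1 (attained by i=1)
p(4) = min(2+0·4=2, 3+1·4=7, 8+2·4=16) = 2 (attained by i=0)
Answer: p(-2) = 1; p(6) = 2; p(-4) = -1; p(4) = 2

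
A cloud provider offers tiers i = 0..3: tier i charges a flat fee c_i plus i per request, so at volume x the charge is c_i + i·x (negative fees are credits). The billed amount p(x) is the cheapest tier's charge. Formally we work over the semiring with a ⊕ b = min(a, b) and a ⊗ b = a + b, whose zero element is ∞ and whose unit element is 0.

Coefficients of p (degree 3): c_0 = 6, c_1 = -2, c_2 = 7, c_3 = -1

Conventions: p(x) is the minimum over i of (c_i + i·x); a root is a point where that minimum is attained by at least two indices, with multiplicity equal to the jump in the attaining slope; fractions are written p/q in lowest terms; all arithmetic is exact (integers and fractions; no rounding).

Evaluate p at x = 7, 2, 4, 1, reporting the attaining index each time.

p(7) = min(6+0·7=6, -2+1·7=5, 7+2·7=21, -1+3·7=20) = 5 (attained by i=1)
p(2) = min(6+0·2=6, -2+1·2=0, 7+2·2=11, -1+3·2=5) = 0 (attained by i=1)
p(4) = min(6+0·4=6, -2+1·4=2, 7+2·4=15, -1+3·4=11) = 2 (attained by i=1)
p(1) = min(6+0·1=6, -2+1·1=-1, 7+2·1=9, -1+3·1=2) = -1 (attained by i=1)
Answer: p(7) = 5; p(2) = 0; p(4) = 2; p(1) = -1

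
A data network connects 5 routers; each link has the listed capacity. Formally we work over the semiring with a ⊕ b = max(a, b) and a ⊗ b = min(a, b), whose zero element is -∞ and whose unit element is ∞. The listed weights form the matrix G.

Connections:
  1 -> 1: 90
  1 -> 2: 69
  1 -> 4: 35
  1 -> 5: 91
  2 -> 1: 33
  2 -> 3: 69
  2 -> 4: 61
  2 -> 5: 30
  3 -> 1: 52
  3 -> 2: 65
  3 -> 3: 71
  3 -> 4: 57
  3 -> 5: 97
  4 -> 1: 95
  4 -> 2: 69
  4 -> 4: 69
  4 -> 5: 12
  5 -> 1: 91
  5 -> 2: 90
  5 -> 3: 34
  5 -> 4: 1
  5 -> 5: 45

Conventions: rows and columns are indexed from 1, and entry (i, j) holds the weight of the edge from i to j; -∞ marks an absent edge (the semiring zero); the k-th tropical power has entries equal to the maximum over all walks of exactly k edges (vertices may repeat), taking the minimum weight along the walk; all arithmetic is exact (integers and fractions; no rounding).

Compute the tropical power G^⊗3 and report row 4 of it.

G^⊗2:
  [91, 90, 69, 61, 90]
  [61, 65, 69, 61, 69]
  [91, 90, 71, 61, 71]
  [90, 69, 69, 69, 91]
  [90, 69, 69, 61, 91]
G^⊗3:
  [90, 90, 69, 61, 91]
  [69, 69, 69, 61, 69]
  [90, 71, 71, 61, 91]
  [91, 90, 69, 69, 90]
  [91, 90, 69, 61, 90]
Answer: row 4 of G^⊗3 = [91, 90, 69, 69, 90]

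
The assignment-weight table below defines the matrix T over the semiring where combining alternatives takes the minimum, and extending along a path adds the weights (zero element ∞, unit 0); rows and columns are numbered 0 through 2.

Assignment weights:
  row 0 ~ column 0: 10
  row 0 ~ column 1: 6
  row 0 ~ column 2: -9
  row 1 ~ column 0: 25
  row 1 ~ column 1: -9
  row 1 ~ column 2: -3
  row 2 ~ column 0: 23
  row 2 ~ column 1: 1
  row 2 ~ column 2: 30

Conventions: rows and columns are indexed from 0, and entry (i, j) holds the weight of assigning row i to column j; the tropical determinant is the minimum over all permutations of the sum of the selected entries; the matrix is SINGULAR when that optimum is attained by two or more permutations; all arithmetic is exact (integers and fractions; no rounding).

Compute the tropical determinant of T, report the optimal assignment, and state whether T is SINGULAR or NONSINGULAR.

σ = (0, 1, 2): 10 + (-9) + 30 = 31
σ = (0, 2, 1): 10 + (-3) + 1 = 8
σ = (1, 0, 2): 6 + 25 + 30 = 61
σ = (1, 2, 0): 6 + (-3) + 23 = 26
σ = (2, 0, 1): (-9) + 25 + 1 = 17
σ = (2, 1, 0): (-9) + (-9) + 23 = 5
Optimal value attained by: σ = (2, 1, 0).
Answer: det⊕(T) = 5; verdict: NONSINGULAR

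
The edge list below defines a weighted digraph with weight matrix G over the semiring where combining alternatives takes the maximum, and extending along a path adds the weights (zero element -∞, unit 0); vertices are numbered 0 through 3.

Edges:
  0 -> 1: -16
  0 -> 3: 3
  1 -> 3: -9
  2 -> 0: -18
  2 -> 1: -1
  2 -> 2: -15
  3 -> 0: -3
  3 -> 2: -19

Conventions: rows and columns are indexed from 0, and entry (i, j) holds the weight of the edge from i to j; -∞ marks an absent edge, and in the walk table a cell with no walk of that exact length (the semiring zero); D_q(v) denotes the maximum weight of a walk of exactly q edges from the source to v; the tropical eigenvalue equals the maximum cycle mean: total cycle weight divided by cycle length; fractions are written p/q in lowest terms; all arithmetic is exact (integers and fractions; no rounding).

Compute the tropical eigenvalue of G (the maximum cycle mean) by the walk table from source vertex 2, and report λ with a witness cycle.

q=0: [-∞, -∞, 0, -∞]
q=1: [-18, -1, -15, -∞]
q=2: [-33, -16, -30, -10]
q=3: [-13, -31, -29, -25]
q=4: [-28, -29, -44, -10]
Optimal cycle mean attained by: cycle 0->3->0, total 3 + (-3), length 2.
Answer: λ = 0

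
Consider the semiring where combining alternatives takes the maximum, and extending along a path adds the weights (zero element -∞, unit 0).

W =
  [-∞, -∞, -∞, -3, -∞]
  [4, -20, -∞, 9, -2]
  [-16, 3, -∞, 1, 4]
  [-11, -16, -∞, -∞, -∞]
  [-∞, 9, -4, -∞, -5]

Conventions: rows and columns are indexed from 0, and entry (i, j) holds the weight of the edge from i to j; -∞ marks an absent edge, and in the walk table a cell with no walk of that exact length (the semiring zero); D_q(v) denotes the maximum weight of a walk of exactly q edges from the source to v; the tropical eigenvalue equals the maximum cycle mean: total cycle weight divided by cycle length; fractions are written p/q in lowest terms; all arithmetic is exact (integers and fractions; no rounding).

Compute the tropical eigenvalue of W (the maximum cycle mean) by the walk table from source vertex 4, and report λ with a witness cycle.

q=0: [-∞, -∞, -∞, -∞, 0]
q=1: [-∞, 9, -4, -∞, -5]
q=2: [13, 4, -9, 18, 7]
q=3: [8, 16, 3, 13, 2]
q=4: [20, 11, -2, 25, 14]
q=5: [15, 23, 10, 20, 9]
Optimal cycle mean attained by: cycle 1->4->1, total (-2) + 9, length 2.
Answer: λ = 7/2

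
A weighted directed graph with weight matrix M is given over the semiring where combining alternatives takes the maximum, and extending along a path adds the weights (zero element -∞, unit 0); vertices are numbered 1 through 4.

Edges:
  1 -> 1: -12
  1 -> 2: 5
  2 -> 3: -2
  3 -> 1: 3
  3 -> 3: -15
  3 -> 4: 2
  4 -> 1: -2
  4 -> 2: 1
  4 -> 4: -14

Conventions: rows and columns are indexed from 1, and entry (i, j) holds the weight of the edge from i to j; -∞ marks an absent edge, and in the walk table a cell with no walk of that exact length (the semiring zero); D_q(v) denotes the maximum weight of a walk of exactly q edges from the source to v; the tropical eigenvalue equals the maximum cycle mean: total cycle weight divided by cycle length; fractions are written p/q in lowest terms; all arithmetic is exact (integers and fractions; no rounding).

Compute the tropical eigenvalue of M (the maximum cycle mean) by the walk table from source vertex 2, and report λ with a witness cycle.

q=0: [-∞, 0, -∞, -∞]
q=1: [-∞, -∞, -2, -∞]
q=2: [1, -∞, -17, 0]
q=3: [-2, 6, -32, -14]
q=4: [-14, 3, 4, -28]
Optimal cycle mean attained by: cycle 1->2->3->1, total 5 + (-2) + 3, length 3.
Answer: λ = 2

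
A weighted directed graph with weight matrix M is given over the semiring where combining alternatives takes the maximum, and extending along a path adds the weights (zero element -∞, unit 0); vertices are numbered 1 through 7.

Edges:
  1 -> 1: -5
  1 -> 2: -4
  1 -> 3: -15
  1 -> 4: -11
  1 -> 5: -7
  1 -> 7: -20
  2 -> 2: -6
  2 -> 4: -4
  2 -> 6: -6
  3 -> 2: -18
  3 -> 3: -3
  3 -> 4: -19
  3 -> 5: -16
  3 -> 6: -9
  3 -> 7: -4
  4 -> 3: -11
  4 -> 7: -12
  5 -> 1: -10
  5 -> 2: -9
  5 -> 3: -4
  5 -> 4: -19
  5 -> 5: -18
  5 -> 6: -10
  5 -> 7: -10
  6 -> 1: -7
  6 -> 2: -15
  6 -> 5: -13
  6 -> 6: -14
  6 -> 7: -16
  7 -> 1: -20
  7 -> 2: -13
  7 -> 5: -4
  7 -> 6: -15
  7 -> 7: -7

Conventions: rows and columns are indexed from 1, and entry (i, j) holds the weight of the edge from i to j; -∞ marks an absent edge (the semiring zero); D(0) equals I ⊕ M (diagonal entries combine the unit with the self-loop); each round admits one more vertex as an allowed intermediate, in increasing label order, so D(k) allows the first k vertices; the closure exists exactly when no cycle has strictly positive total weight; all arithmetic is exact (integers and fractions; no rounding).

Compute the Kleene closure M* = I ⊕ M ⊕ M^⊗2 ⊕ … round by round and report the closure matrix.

D(0):
  [0, -4, -15, -11, -7, -∞, -20]
  [-∞, 0, -∞, -4, -∞, -6, -∞]
  [-∞, -18, 0, -19, -16, -9, -4]
  [-∞, -∞, -11, 0, -∞, -∞, -12]
  [-10, -9, -4, -19, 0, -10, -10]
  [-7, -15, -∞, -∞, -13, 0, -16]
  [-20, -13, -∞, -∞, -4, -15, 0]
D(1):
  [0, -4, -15, -11, -7, -∞, -20]
  [-∞, 0, -∞, -4, -∞, -6, -∞]
  [-∞, -18, 0, -19, -16, -9, -4]
  [-∞, -∞, -11, 0, -∞, -∞, -12]
  [-10, -9, -4, -19, 0, -10, -10]
  [-7, -11, -22, -18, -13, 0, -16]
  [-20, -13, -35, -31, -4, -15, 0]
D(2):
  [0, -4, -15, -8, -7, -10, -20]
  [-∞, 0, -∞, -4, -∞, -6, -∞]
  [-∞, -18, 0, -19, -16, -9, -4]
  [-∞, -∞, -11, 0, -∞, -∞, -12]
  [-10, -9, -4, -13, 0, -10, -10]
  [-7, -11, -22, -15, -13, 0, -16]
  [-20, -13, -35, -17, -4, -15, 0]
D(3):
  [0, -4, -15, -8, -7, -10, -19]
  [-∞, 0, -∞, -4, -∞, -6, -∞]
  [-∞, -18, 0, -19, -16, -9, -4]
  [-∞, -29, -11, 0, -27, -20, -12]
  [-10, -9, -4, -13, 0, -10, -8]
  [-7, -11, -22, -15, -13, 0, -16]
  [-20, -13, -35, -17, -4, -15, 0]
D(4):
  [0, -4, -15, -8, -7, -10, -19]
  [-∞, 0, -15, -4, -31, -6, -16]
  [-∞, -18, 0, -19, -16, -9, -4]
  [-∞, -29, -11, 0, -27, -20, -12]
  [-10, -9, -4, -13, 0, -10, -8]
  [-7, -11, -22, -15, -13, 0, -16]
  [-20, -13, -28, -17, -4, -15, 0]
D(5):
  [0, -4, -11, -8, -7, -10, -15]
  [-41, 0, -15, -4, -31, -6, -16]
  [-26, -18, 0, -19, -16, -9, -4]
  [-37, -29, -11, 0, -27, -20, -12]
  [-10, -9, -4, -13, 0, -10, -8]
  [-7, -11, -17, -15, -13, 0, -16]
  [-14, -13, -8, -17, -4, -14, 0]
D(6):
  [0, -4, -11, -8, -7, -10, -15]
  [-13, 0, -15, -4, -19, -6, -16]
  [-16, -18, 0, -19, -16, -9, -4]
  [-27, -29, -11, 0, -27, -20, -12]
  [-10, -9, -4, -13, 0, -10, -8]
  [-7, -11, -17, -15, -13, 0, -16]
  [-14, -13, -8, -17, -4, -14, 0]
D(7):
  [0, -4, -11, -8, -7, -10, -15]
  [-13, 0, -15, -4, -19, -6, -16]
  [-16, -17, 0, -19, -8, -9, -4]
  [-26, -25, -11, 0, -16, -20, -12]
  [-10, -9, -4, -13, 0, -10, -8]
  [-7, -11, -17, -15, -13, 0, -16]
  [-14, -13, -8, -17, -4, -14, 0]
Answer: M* = [[0, -4, -11, -8, -7, -10, -15], [-13, 0, -15, -4, -19, -6, -16], [-16, -17, 0, -19, -8, -9, -4], [-26, -25, -11, 0, -16, -20, -12], [-10, -9, -4, -13, 0, -10, -8], [-7, -11, -17, -15, -13, 0, -16], [-14, -13, -8, -17, -4, -14, 0]]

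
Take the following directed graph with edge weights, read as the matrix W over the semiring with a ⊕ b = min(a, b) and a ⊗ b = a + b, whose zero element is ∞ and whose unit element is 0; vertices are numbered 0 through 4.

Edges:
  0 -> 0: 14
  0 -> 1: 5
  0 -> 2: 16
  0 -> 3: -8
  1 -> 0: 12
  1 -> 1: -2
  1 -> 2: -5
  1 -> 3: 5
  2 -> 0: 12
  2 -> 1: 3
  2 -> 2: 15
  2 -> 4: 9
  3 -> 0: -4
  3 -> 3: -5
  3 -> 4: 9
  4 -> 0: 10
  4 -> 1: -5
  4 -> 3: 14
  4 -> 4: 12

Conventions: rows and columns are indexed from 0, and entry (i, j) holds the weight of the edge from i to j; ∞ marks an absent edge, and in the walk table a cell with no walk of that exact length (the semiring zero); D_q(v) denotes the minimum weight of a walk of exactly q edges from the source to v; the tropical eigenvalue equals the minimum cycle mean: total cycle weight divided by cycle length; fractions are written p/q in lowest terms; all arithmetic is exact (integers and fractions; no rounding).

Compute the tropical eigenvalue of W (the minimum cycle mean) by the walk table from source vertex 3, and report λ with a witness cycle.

q=0: [∞, ∞, ∞, 0, ∞]
q=1: [-4, ∞, ∞, -5, 9]
q=2: [-9, 1, 12, -12, 4]
q=3: [-16, -4, -4, -17, -3]
q=4: [-21, -11, -9, -24, -8]
q=5: [-28, -16, -16, -29, -15]
Optimal cycle mean attained by: cycle 0->3->0, total (-8) + (-4), length 2.
Answer: λ = -6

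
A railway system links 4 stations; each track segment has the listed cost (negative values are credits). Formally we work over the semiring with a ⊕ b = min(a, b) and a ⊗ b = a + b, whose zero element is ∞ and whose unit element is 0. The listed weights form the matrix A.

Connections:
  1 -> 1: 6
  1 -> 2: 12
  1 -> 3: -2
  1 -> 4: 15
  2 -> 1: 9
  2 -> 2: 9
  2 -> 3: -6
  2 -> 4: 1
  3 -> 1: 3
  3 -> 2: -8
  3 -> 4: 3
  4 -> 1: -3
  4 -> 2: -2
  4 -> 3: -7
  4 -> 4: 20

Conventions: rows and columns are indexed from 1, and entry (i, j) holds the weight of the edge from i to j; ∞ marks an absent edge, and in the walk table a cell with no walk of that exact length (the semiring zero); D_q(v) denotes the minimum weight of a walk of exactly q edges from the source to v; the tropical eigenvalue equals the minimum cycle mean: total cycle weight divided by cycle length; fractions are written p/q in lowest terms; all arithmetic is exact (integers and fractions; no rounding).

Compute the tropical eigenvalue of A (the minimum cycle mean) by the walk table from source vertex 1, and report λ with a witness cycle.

q=0: [0, ∞, ∞, ∞]
q=1: [6, 12, -2, 15]
q=2: [1, -10, 4, 1]
q=3: [-2, -4, -16, -9]
q=4: [-13, -24, -16, -13]
Optimal cycle mean attained by: cycle 2->3->2, total (-6) + (-8), length 2.
Answer: λ = -7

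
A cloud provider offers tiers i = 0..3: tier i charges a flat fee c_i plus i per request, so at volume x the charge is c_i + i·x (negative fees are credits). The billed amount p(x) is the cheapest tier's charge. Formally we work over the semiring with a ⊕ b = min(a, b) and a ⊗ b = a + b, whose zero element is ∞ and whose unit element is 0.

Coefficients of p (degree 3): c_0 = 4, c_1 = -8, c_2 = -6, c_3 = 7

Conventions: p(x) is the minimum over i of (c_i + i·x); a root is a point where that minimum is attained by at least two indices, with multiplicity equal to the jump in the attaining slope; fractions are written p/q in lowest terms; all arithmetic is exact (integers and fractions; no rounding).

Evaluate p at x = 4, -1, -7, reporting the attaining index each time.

p(4) = min(4+0·4=4, -8+1·4=-4, -6+2·4=2, 7+3·4=19) = -4 (attained by i=1)
p(-1) = min(4+0·(-1)=4, -8+1·(-1)=-9, -6+2·(-1)=-8, 7+3·(-1)=4) = -9 (attained by i=1)
p(-7) = min(4+0·(-7)=4, -8+1·(-7)=-15, -6+2·(-7)=-20, 7+3·(-7)=-14) = -20 (attained by i=2)
Answer: p(4) = -4; p(-1) = -9; p(-7) = -20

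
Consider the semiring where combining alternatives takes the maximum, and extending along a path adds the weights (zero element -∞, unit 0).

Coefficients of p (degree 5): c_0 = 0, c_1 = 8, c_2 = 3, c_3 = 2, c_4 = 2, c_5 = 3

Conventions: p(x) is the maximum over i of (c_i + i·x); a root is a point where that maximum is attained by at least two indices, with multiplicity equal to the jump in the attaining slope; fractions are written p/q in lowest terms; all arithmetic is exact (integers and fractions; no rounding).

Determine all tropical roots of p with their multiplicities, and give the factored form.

hull edge (i=0, c=0) to (i=1, c=8): slope 8, span 1
hull edge (i=1, c=8) to (i=5, c=3): slope -5/4, span 4
Factored form: p(x) = 3 ⊗ (x ⊕ (-8)) ⊗ (x ⊕ 5/4) ⊗ (x ⊕ 5/4) ⊗ (x ⊕ 5/4) ⊗ (x ⊕ 5/4)
Answer: roots = -8 (mult 1), 5/4 (mult 4)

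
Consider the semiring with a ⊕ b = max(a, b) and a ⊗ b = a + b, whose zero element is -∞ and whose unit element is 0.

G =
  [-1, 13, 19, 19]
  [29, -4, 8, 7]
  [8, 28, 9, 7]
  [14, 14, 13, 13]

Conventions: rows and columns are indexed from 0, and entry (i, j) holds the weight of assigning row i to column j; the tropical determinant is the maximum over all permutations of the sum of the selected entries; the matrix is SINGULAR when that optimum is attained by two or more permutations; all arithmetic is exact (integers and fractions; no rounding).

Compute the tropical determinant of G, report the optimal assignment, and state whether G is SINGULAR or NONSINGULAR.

σ = (0, 1, 2, 3): (-1) + (-4) + 9 + 13 = 17
σ = (0, 1, 3, 2): (-1) + (-4) + 7 + 13 = 15
σ = (0, 2, 1, 3): (-1) + 8 + 28 + 13 = 48
σ = (0, 2, 3, 1): (-1) + 8 + 7 + 14 = 28
σ = (0, 3, 1, 2): (-1) + 7 + 28 + 13 = 47
σ = (0, 3, 2, 1): (-1) + 7 + 9 + 14 = 29
σ = (1, 0, 2, 3): 13 + 29 + 9 + 13 = 64
σ = (1, 0, 3, 2): 13 + 29 + 7 + 13 = 62
σ = (1, 2, 0, 3): 13 + 8 + 8 + 13 = 42
σ = (1, 2, 3, 0): 13 + 8 + 7 + 14 = 42
σ = (1, 3, 0, 2): 13 + 7 + 8 + 13 = 41
σ = (1, 3, 2, 0): 13 + 7 + 9 + 14 = 43
σ = (2, 0, 1, 3): 19 + 29 + 28 + 13 = 89
σ = (2, 0, 3, 1): 19 + 29 + 7 + 14 = 69
σ = (2, 1, 0, 3): 19 + (-4) + 8 + 13 = 36
σ = (2, 1, 3, 0): 19 + (-4) + 7 + 14 = 36
σ = (2, 3, 0, 1): 19 + 7 + 8 + 14 = 48
σ = (2, 3, 1, 0): 19 + 7 + 28 + 14 = 68
σ = (3, 0, 1, 2): 19 + 29 + 28 + 13 = 89
σ = (3, 0, 2, 1): 19 + 29 + 9 + 14 = 71
σ = (3, 1, 0, 2): 19 + (-4) + 8 + 13 = 36
σ = (3, 1, 2, 0): 19 + (-4) + 9 + 14 = 38
σ = (3, 2, 0, 1): 19 + 8 + 8 + 14 = 49
σ = (3, 2, 1, 0): 19 + 8 + 28 + 14 = 69
Optimal value attained by: σ = (2, 0, 1, 3).
Answer: det⊕(G) = 89; verdict: SINGULAR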